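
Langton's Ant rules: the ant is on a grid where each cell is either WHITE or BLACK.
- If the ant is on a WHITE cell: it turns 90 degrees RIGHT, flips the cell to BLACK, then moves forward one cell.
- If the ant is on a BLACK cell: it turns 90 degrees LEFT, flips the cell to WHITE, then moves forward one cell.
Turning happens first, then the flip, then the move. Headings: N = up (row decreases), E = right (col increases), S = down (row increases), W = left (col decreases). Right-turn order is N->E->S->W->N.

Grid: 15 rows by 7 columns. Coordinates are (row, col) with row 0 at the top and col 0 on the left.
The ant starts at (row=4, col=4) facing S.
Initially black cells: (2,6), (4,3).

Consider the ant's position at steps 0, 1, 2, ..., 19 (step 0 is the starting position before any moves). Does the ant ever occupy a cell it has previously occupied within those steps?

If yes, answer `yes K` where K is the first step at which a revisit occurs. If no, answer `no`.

Answer: yes 5

Derivation:
Step 1: on WHITE (4,4): turn R to W, flip to black, move to (4,3). |black|=3 — new cell
Step 2: on BLACK (4,3): turn L to S, flip to white, move to (5,3). |black|=2 — new cell
Step 3: on WHITE (5,3): turn R to W, flip to black, move to (5,2). |black|=3 — new cell
Step 4: on WHITE (5,2): turn R to N, flip to black, move to (4,2). |black|=4 — new cell
Step 5: on WHITE (4,2): turn R to E, flip to black, move to (4,3). |black|=5 — REVISIT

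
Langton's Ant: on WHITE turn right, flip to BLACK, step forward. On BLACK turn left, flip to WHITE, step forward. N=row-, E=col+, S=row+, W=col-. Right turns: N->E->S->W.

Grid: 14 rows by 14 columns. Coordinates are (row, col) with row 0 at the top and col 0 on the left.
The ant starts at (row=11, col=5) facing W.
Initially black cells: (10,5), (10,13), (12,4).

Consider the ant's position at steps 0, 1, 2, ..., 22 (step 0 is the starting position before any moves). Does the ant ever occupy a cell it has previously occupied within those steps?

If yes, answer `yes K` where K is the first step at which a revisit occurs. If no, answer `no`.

Step 1: on WHITE (11,5): turn R to N, flip to black, move to (10,5). |black|=4 — new cell
Step 2: on BLACK (10,5): turn L to W, flip to white, move to (10,4). |black|=3 — new cell
Step 3: on WHITE (10,4): turn R to N, flip to black, move to (9,4). |black|=4 — new cell
Step 4: on WHITE (9,4): turn R to E, flip to black, move to (9,5). |black|=5 — new cell
Step 5: on WHITE (9,5): turn R to S, flip to black, move to (10,5). |black|=6 — REVISIT

Answer: yes 5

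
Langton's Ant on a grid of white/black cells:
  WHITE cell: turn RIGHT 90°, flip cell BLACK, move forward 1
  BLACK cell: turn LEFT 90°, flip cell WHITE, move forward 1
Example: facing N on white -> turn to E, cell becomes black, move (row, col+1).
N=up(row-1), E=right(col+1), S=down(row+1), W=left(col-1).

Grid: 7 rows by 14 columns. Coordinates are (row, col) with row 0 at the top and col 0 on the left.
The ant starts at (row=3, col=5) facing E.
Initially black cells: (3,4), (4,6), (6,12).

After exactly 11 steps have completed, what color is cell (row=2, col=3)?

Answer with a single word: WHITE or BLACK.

Answer: BLACK

Derivation:
Step 1: on WHITE (3,5): turn R to S, flip to black, move to (4,5). |black|=4
Step 2: on WHITE (4,5): turn R to W, flip to black, move to (4,4). |black|=5
Step 3: on WHITE (4,4): turn R to N, flip to black, move to (3,4). |black|=6
Step 4: on BLACK (3,4): turn L to W, flip to white, move to (3,3). |black|=5
Step 5: on WHITE (3,3): turn R to N, flip to black, move to (2,3). |black|=6
Step 6: on WHITE (2,3): turn R to E, flip to black, move to (2,4). |black|=7
Step 7: on WHITE (2,4): turn R to S, flip to black, move to (3,4). |black|=8
Step 8: on WHITE (3,4): turn R to W, flip to black, move to (3,3). |black|=9
Step 9: on BLACK (3,3): turn L to S, flip to white, move to (4,3). |black|=8
Step 10: on WHITE (4,3): turn R to W, flip to black, move to (4,2). |black|=9
Step 11: on WHITE (4,2): turn R to N, flip to black, move to (3,2). |black|=10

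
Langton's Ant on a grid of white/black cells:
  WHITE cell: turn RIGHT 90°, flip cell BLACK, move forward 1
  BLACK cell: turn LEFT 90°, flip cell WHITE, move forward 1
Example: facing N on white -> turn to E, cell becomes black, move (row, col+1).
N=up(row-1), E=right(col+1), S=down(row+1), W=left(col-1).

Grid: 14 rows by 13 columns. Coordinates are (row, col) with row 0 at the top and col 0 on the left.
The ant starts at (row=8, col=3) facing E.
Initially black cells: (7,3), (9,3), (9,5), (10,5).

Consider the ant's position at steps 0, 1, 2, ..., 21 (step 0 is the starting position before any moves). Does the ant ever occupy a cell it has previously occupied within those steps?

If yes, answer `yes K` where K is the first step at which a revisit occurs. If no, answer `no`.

Answer: yes 5

Derivation:
Step 1: on WHITE (8,3): turn R to S, flip to black, move to (9,3). |black|=5 — new cell
Step 2: on BLACK (9,3): turn L to E, flip to white, move to (9,4). |black|=4 — new cell
Step 3: on WHITE (9,4): turn R to S, flip to black, move to (10,4). |black|=5 — new cell
Step 4: on WHITE (10,4): turn R to W, flip to black, move to (10,3). |black|=6 — new cell
Step 5: on WHITE (10,3): turn R to N, flip to black, move to (9,3). |black|=7 — REVISIT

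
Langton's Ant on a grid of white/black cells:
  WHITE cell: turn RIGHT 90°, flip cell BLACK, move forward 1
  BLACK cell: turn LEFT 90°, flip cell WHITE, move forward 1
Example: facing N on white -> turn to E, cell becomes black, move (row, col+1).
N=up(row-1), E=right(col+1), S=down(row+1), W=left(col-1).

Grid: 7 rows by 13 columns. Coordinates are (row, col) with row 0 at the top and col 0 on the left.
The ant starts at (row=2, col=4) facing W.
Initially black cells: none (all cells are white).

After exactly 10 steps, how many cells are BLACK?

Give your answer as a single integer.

Step 1: on WHITE (2,4): turn R to N, flip to black, move to (1,4). |black|=1
Step 2: on WHITE (1,4): turn R to E, flip to black, move to (1,5). |black|=2
Step 3: on WHITE (1,5): turn R to S, flip to black, move to (2,5). |black|=3
Step 4: on WHITE (2,5): turn R to W, flip to black, move to (2,4). |black|=4
Step 5: on BLACK (2,4): turn L to S, flip to white, move to (3,4). |black|=3
Step 6: on WHITE (3,4): turn R to W, flip to black, move to (3,3). |black|=4
Step 7: on WHITE (3,3): turn R to N, flip to black, move to (2,3). |black|=5
Step 8: on WHITE (2,3): turn R to E, flip to black, move to (2,4). |black|=6
Step 9: on WHITE (2,4): turn R to S, flip to black, move to (3,4). |black|=7
Step 10: on BLACK (3,4): turn L to E, flip to white, move to (3,5). |black|=6

Answer: 6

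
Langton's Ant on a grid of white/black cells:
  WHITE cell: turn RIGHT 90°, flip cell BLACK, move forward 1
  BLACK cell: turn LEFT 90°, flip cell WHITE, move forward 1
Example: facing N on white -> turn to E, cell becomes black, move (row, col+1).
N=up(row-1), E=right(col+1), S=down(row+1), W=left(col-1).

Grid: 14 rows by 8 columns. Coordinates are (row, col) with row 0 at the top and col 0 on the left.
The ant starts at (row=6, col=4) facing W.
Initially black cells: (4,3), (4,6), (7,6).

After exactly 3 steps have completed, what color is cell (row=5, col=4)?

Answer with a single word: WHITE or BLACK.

Answer: BLACK

Derivation:
Step 1: on WHITE (6,4): turn R to N, flip to black, move to (5,4). |black|=4
Step 2: on WHITE (5,4): turn R to E, flip to black, move to (5,5). |black|=5
Step 3: on WHITE (5,5): turn R to S, flip to black, move to (6,5). |black|=6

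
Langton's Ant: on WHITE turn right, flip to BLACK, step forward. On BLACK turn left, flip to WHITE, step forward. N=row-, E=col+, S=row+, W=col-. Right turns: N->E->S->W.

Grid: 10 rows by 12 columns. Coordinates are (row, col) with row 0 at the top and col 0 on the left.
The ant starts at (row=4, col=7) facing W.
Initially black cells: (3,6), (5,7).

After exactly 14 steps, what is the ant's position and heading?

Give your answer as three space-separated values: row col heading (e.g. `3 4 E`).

Step 1: on WHITE (4,7): turn R to N, flip to black, move to (3,7). |black|=3
Step 2: on WHITE (3,7): turn R to E, flip to black, move to (3,8). |black|=4
Step 3: on WHITE (3,8): turn R to S, flip to black, move to (4,8). |black|=5
Step 4: on WHITE (4,8): turn R to W, flip to black, move to (4,7). |black|=6
Step 5: on BLACK (4,7): turn L to S, flip to white, move to (5,7). |black|=5
Step 6: on BLACK (5,7): turn L to E, flip to white, move to (5,8). |black|=4
Step 7: on WHITE (5,8): turn R to S, flip to black, move to (6,8). |black|=5
Step 8: on WHITE (6,8): turn R to W, flip to black, move to (6,7). |black|=6
Step 9: on WHITE (6,7): turn R to N, flip to black, move to (5,7). |black|=7
Step 10: on WHITE (5,7): turn R to E, flip to black, move to (5,8). |black|=8
Step 11: on BLACK (5,8): turn L to N, flip to white, move to (4,8). |black|=7
Step 12: on BLACK (4,8): turn L to W, flip to white, move to (4,7). |black|=6
Step 13: on WHITE (4,7): turn R to N, flip to black, move to (3,7). |black|=7
Step 14: on BLACK (3,7): turn L to W, flip to white, move to (3,6). |black|=6

Answer: 3 6 W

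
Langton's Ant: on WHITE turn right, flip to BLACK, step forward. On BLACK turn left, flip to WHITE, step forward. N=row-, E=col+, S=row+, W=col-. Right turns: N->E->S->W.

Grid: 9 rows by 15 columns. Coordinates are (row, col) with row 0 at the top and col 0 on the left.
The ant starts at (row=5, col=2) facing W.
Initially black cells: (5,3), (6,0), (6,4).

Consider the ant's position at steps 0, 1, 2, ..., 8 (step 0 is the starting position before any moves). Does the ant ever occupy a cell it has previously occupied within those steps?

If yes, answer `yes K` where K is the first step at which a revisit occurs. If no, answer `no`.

Step 1: on WHITE (5,2): turn R to N, flip to black, move to (4,2). |black|=4 — new cell
Step 2: on WHITE (4,2): turn R to E, flip to black, move to (4,3). |black|=5 — new cell
Step 3: on WHITE (4,3): turn R to S, flip to black, move to (5,3). |black|=6 — new cell
Step 4: on BLACK (5,3): turn L to E, flip to white, move to (5,4). |black|=5 — new cell
Step 5: on WHITE (5,4): turn R to S, flip to black, move to (6,4). |black|=6 — new cell
Step 6: on BLACK (6,4): turn L to E, flip to white, move to (6,5). |black|=5 — new cell
Step 7: on WHITE (6,5): turn R to S, flip to black, move to (7,5). |black|=6 — new cell
Step 8: on WHITE (7,5): turn R to W, flip to black, move to (7,4). |black|=7 — new cell
No revisit within 8 steps.

Answer: no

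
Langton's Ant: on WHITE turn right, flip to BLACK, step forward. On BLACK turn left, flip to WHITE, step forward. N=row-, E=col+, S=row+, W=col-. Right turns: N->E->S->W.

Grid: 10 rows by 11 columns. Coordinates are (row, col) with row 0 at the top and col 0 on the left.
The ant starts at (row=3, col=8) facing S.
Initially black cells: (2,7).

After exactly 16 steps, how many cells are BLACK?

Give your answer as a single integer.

Step 1: on WHITE (3,8): turn R to W, flip to black, move to (3,7). |black|=2
Step 2: on WHITE (3,7): turn R to N, flip to black, move to (2,7). |black|=3
Step 3: on BLACK (2,7): turn L to W, flip to white, move to (2,6). |black|=2
Step 4: on WHITE (2,6): turn R to N, flip to black, move to (1,6). |black|=3
Step 5: on WHITE (1,6): turn R to E, flip to black, move to (1,7). |black|=4
Step 6: on WHITE (1,7): turn R to S, flip to black, move to (2,7). |black|=5
Step 7: on WHITE (2,7): turn R to W, flip to black, move to (2,6). |black|=6
Step 8: on BLACK (2,6): turn L to S, flip to white, move to (3,6). |black|=5
Step 9: on WHITE (3,6): turn R to W, flip to black, move to (3,5). |black|=6
Step 10: on WHITE (3,5): turn R to N, flip to black, move to (2,5). |black|=7
Step 11: on WHITE (2,5): turn R to E, flip to black, move to (2,6). |black|=8
Step 12: on WHITE (2,6): turn R to S, flip to black, move to (3,6). |black|=9
Step 13: on BLACK (3,6): turn L to E, flip to white, move to (3,7). |black|=8
Step 14: on BLACK (3,7): turn L to N, flip to white, move to (2,7). |black|=7
Step 15: on BLACK (2,7): turn L to W, flip to white, move to (2,6). |black|=6
Step 16: on BLACK (2,6): turn L to S, flip to white, move to (3,6). |black|=5

Answer: 5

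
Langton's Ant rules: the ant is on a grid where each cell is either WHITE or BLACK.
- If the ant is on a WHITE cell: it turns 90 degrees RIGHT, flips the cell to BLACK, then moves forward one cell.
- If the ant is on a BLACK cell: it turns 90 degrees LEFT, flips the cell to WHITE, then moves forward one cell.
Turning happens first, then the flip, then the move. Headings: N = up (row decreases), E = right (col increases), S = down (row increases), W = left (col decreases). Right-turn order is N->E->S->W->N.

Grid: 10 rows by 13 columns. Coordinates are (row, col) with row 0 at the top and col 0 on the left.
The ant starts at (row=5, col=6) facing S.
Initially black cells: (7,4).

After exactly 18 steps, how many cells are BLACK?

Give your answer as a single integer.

Step 1: on WHITE (5,6): turn R to W, flip to black, move to (5,5). |black|=2
Step 2: on WHITE (5,5): turn R to N, flip to black, move to (4,5). |black|=3
Step 3: on WHITE (4,5): turn R to E, flip to black, move to (4,6). |black|=4
Step 4: on WHITE (4,6): turn R to S, flip to black, move to (5,6). |black|=5
Step 5: on BLACK (5,6): turn L to E, flip to white, move to (5,7). |black|=4
Step 6: on WHITE (5,7): turn R to S, flip to black, move to (6,7). |black|=5
Step 7: on WHITE (6,7): turn R to W, flip to black, move to (6,6). |black|=6
Step 8: on WHITE (6,6): turn R to N, flip to black, move to (5,6). |black|=7
Step 9: on WHITE (5,6): turn R to E, flip to black, move to (5,7). |black|=8
Step 10: on BLACK (5,7): turn L to N, flip to white, move to (4,7). |black|=7
Step 11: on WHITE (4,7): turn R to E, flip to black, move to (4,8). |black|=8
Step 12: on WHITE (4,8): turn R to S, flip to black, move to (5,8). |black|=9
Step 13: on WHITE (5,8): turn R to W, flip to black, move to (5,7). |black|=10
Step 14: on WHITE (5,7): turn R to N, flip to black, move to (4,7). |black|=11
Step 15: on BLACK (4,7): turn L to W, flip to white, move to (4,6). |black|=10
Step 16: on BLACK (4,6): turn L to S, flip to white, move to (5,6). |black|=9
Step 17: on BLACK (5,6): turn L to E, flip to white, move to (5,7). |black|=8
Step 18: on BLACK (5,7): turn L to N, flip to white, move to (4,7). |black|=7

Answer: 7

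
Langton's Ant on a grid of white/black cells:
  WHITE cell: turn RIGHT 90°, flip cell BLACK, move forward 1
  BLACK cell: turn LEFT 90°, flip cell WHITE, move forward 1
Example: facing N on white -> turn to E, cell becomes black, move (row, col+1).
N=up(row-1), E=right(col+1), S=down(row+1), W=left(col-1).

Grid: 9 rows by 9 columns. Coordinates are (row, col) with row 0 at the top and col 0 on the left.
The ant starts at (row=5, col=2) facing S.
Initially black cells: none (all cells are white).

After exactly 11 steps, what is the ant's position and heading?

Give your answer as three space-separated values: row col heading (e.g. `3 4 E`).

Answer: 4 4 E

Derivation:
Step 1: on WHITE (5,2): turn R to W, flip to black, move to (5,1). |black|=1
Step 2: on WHITE (5,1): turn R to N, flip to black, move to (4,1). |black|=2
Step 3: on WHITE (4,1): turn R to E, flip to black, move to (4,2). |black|=3
Step 4: on WHITE (4,2): turn R to S, flip to black, move to (5,2). |black|=4
Step 5: on BLACK (5,2): turn L to E, flip to white, move to (5,3). |black|=3
Step 6: on WHITE (5,3): turn R to S, flip to black, move to (6,3). |black|=4
Step 7: on WHITE (6,3): turn R to W, flip to black, move to (6,2). |black|=5
Step 8: on WHITE (6,2): turn R to N, flip to black, move to (5,2). |black|=6
Step 9: on WHITE (5,2): turn R to E, flip to black, move to (5,3). |black|=7
Step 10: on BLACK (5,3): turn L to N, flip to white, move to (4,3). |black|=6
Step 11: on WHITE (4,3): turn R to E, flip to black, move to (4,4). |black|=7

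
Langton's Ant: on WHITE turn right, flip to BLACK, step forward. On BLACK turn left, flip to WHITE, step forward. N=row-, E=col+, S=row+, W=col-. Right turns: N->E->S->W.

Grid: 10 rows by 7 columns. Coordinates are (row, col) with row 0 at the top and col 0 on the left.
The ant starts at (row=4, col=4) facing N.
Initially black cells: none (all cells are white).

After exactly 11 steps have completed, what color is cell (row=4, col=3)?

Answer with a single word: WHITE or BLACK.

Answer: WHITE

Derivation:
Step 1: on WHITE (4,4): turn R to E, flip to black, move to (4,5). |black|=1
Step 2: on WHITE (4,5): turn R to S, flip to black, move to (5,5). |black|=2
Step 3: on WHITE (5,5): turn R to W, flip to black, move to (5,4). |black|=3
Step 4: on WHITE (5,4): turn R to N, flip to black, move to (4,4). |black|=4
Step 5: on BLACK (4,4): turn L to W, flip to white, move to (4,3). |black|=3
Step 6: on WHITE (4,3): turn R to N, flip to black, move to (3,3). |black|=4
Step 7: on WHITE (3,3): turn R to E, flip to black, move to (3,4). |black|=5
Step 8: on WHITE (3,4): turn R to S, flip to black, move to (4,4). |black|=6
Step 9: on WHITE (4,4): turn R to W, flip to black, move to (4,3). |black|=7
Step 10: on BLACK (4,3): turn L to S, flip to white, move to (5,3). |black|=6
Step 11: on WHITE (5,3): turn R to W, flip to black, move to (5,2). |black|=7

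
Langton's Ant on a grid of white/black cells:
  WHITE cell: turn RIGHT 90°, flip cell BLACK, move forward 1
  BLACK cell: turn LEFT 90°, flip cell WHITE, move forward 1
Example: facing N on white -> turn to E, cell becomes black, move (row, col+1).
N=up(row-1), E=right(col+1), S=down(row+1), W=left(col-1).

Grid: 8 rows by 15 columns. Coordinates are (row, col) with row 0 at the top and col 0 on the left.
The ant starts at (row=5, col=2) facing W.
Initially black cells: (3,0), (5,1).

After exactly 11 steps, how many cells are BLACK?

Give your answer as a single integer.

Answer: 9

Derivation:
Step 1: on WHITE (5,2): turn R to N, flip to black, move to (4,2). |black|=3
Step 2: on WHITE (4,2): turn R to E, flip to black, move to (4,3). |black|=4
Step 3: on WHITE (4,3): turn R to S, flip to black, move to (5,3). |black|=5
Step 4: on WHITE (5,3): turn R to W, flip to black, move to (5,2). |black|=6
Step 5: on BLACK (5,2): turn L to S, flip to white, move to (6,2). |black|=5
Step 6: on WHITE (6,2): turn R to W, flip to black, move to (6,1). |black|=6
Step 7: on WHITE (6,1): turn R to N, flip to black, move to (5,1). |black|=7
Step 8: on BLACK (5,1): turn L to W, flip to white, move to (5,0). |black|=6
Step 9: on WHITE (5,0): turn R to N, flip to black, move to (4,0). |black|=7
Step 10: on WHITE (4,0): turn R to E, flip to black, move to (4,1). |black|=8
Step 11: on WHITE (4,1): turn R to S, flip to black, move to (5,1). |black|=9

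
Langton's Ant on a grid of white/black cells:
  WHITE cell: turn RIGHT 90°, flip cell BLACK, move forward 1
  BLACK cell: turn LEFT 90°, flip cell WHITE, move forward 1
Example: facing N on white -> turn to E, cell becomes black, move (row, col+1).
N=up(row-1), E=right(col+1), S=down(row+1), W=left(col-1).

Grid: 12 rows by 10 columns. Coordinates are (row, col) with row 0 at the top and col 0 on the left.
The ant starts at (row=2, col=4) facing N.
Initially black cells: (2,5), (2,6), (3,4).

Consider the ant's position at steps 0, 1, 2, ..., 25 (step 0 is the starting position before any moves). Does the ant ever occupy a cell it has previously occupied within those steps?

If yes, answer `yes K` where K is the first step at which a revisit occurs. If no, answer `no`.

Answer: yes 8

Derivation:
Step 1: on WHITE (2,4): turn R to E, flip to black, move to (2,5). |black|=4 — new cell
Step 2: on BLACK (2,5): turn L to N, flip to white, move to (1,5). |black|=3 — new cell
Step 3: on WHITE (1,5): turn R to E, flip to black, move to (1,6). |black|=4 — new cell
Step 4: on WHITE (1,6): turn R to S, flip to black, move to (2,6). |black|=5 — new cell
Step 5: on BLACK (2,6): turn L to E, flip to white, move to (2,7). |black|=4 — new cell
Step 6: on WHITE (2,7): turn R to S, flip to black, move to (3,7). |black|=5 — new cell
Step 7: on WHITE (3,7): turn R to W, flip to black, move to (3,6). |black|=6 — new cell
Step 8: on WHITE (3,6): turn R to N, flip to black, move to (2,6). |black|=7 — REVISIT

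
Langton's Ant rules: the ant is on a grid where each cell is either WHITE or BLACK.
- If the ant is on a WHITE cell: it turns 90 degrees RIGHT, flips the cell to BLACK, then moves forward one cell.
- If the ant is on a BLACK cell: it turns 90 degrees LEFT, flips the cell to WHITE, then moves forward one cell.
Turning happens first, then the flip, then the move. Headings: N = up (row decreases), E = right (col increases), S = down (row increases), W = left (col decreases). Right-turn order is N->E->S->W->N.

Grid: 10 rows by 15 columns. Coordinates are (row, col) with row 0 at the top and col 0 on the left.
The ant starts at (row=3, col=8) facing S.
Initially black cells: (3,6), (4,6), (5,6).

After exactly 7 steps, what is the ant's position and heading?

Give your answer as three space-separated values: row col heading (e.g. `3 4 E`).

Answer: 4 8 W

Derivation:
Step 1: on WHITE (3,8): turn R to W, flip to black, move to (3,7). |black|=4
Step 2: on WHITE (3,7): turn R to N, flip to black, move to (2,7). |black|=5
Step 3: on WHITE (2,7): turn R to E, flip to black, move to (2,8). |black|=6
Step 4: on WHITE (2,8): turn R to S, flip to black, move to (3,8). |black|=7
Step 5: on BLACK (3,8): turn L to E, flip to white, move to (3,9). |black|=6
Step 6: on WHITE (3,9): turn R to S, flip to black, move to (4,9). |black|=7
Step 7: on WHITE (4,9): turn R to W, flip to black, move to (4,8). |black|=8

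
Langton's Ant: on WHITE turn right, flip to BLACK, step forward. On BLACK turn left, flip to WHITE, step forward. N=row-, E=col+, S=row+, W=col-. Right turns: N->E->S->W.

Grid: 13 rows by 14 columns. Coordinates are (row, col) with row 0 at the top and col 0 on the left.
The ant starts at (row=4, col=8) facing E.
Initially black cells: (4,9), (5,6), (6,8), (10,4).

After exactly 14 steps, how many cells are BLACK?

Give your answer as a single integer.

Step 1: on WHITE (4,8): turn R to S, flip to black, move to (5,8). |black|=5
Step 2: on WHITE (5,8): turn R to W, flip to black, move to (5,7). |black|=6
Step 3: on WHITE (5,7): turn R to N, flip to black, move to (4,7). |black|=7
Step 4: on WHITE (4,7): turn R to E, flip to black, move to (4,8). |black|=8
Step 5: on BLACK (4,8): turn L to N, flip to white, move to (3,8). |black|=7
Step 6: on WHITE (3,8): turn R to E, flip to black, move to (3,9). |black|=8
Step 7: on WHITE (3,9): turn R to S, flip to black, move to (4,9). |black|=9
Step 8: on BLACK (4,9): turn L to E, flip to white, move to (4,10). |black|=8
Step 9: on WHITE (4,10): turn R to S, flip to black, move to (5,10). |black|=9
Step 10: on WHITE (5,10): turn R to W, flip to black, move to (5,9). |black|=10
Step 11: on WHITE (5,9): turn R to N, flip to black, move to (4,9). |black|=11
Step 12: on WHITE (4,9): turn R to E, flip to black, move to (4,10). |black|=12
Step 13: on BLACK (4,10): turn L to N, flip to white, move to (3,10). |black|=11
Step 14: on WHITE (3,10): turn R to E, flip to black, move to (3,11). |black|=12

Answer: 12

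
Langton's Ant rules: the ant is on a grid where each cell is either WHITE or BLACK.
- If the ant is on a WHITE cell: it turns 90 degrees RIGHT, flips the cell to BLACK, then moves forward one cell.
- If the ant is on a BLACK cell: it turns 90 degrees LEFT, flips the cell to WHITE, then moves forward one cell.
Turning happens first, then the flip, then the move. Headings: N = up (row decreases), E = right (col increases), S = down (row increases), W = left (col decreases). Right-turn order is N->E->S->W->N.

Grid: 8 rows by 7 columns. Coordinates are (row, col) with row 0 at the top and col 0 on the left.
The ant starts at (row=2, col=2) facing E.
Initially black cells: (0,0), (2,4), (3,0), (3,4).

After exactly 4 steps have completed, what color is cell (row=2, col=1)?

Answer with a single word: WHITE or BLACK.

Answer: BLACK

Derivation:
Step 1: on WHITE (2,2): turn R to S, flip to black, move to (3,2). |black|=5
Step 2: on WHITE (3,2): turn R to W, flip to black, move to (3,1). |black|=6
Step 3: on WHITE (3,1): turn R to N, flip to black, move to (2,1). |black|=7
Step 4: on WHITE (2,1): turn R to E, flip to black, move to (2,2). |black|=8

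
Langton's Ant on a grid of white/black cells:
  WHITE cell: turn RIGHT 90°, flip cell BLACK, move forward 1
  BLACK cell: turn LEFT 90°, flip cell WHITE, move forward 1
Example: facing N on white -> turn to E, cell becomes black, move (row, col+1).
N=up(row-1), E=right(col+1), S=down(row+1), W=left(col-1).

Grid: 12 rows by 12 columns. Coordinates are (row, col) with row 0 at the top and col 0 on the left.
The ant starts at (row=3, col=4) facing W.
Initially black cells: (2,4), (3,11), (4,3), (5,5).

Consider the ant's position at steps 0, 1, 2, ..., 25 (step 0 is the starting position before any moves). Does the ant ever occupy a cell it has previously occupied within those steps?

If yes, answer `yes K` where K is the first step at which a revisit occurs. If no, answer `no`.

Answer: yes 5

Derivation:
Step 1: on WHITE (3,4): turn R to N, flip to black, move to (2,4). |black|=5 — new cell
Step 2: on BLACK (2,4): turn L to W, flip to white, move to (2,3). |black|=4 — new cell
Step 3: on WHITE (2,3): turn R to N, flip to black, move to (1,3). |black|=5 — new cell
Step 4: on WHITE (1,3): turn R to E, flip to black, move to (1,4). |black|=6 — new cell
Step 5: on WHITE (1,4): turn R to S, flip to black, move to (2,4). |black|=7 — REVISIT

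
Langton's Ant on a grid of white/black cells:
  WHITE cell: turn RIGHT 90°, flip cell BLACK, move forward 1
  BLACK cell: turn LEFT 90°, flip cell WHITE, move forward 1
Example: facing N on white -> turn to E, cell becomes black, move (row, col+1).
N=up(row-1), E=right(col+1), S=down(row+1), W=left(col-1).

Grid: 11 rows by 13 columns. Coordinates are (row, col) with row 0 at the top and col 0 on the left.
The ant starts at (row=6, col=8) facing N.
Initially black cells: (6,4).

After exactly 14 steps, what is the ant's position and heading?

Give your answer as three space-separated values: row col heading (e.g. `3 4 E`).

Answer: 7 7 S

Derivation:
Step 1: on WHITE (6,8): turn R to E, flip to black, move to (6,9). |black|=2
Step 2: on WHITE (6,9): turn R to S, flip to black, move to (7,9). |black|=3
Step 3: on WHITE (7,9): turn R to W, flip to black, move to (7,8). |black|=4
Step 4: on WHITE (7,8): turn R to N, flip to black, move to (6,8). |black|=5
Step 5: on BLACK (6,8): turn L to W, flip to white, move to (6,7). |black|=4
Step 6: on WHITE (6,7): turn R to N, flip to black, move to (5,7). |black|=5
Step 7: on WHITE (5,7): turn R to E, flip to black, move to (5,8). |black|=6
Step 8: on WHITE (5,8): turn R to S, flip to black, move to (6,8). |black|=7
Step 9: on WHITE (6,8): turn R to W, flip to black, move to (6,7). |black|=8
Step 10: on BLACK (6,7): turn L to S, flip to white, move to (7,7). |black|=7
Step 11: on WHITE (7,7): turn R to W, flip to black, move to (7,6). |black|=8
Step 12: on WHITE (7,6): turn R to N, flip to black, move to (6,6). |black|=9
Step 13: on WHITE (6,6): turn R to E, flip to black, move to (6,7). |black|=10
Step 14: on WHITE (6,7): turn R to S, flip to black, move to (7,7). |black|=11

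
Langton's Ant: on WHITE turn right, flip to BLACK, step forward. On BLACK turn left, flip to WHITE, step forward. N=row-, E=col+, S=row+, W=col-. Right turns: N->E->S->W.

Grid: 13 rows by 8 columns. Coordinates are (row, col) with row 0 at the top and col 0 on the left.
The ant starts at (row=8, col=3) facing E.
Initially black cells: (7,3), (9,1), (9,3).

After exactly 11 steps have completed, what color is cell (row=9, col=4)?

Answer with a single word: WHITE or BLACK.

Step 1: on WHITE (8,3): turn R to S, flip to black, move to (9,3). |black|=4
Step 2: on BLACK (9,3): turn L to E, flip to white, move to (9,4). |black|=3
Step 3: on WHITE (9,4): turn R to S, flip to black, move to (10,4). |black|=4
Step 4: on WHITE (10,4): turn R to W, flip to black, move to (10,3). |black|=5
Step 5: on WHITE (10,3): turn R to N, flip to black, move to (9,3). |black|=6
Step 6: on WHITE (9,3): turn R to E, flip to black, move to (9,4). |black|=7
Step 7: on BLACK (9,4): turn L to N, flip to white, move to (8,4). |black|=6
Step 8: on WHITE (8,4): turn R to E, flip to black, move to (8,5). |black|=7
Step 9: on WHITE (8,5): turn R to S, flip to black, move to (9,5). |black|=8
Step 10: on WHITE (9,5): turn R to W, flip to black, move to (9,4). |black|=9
Step 11: on WHITE (9,4): turn R to N, flip to black, move to (8,4). |black|=10

Answer: BLACK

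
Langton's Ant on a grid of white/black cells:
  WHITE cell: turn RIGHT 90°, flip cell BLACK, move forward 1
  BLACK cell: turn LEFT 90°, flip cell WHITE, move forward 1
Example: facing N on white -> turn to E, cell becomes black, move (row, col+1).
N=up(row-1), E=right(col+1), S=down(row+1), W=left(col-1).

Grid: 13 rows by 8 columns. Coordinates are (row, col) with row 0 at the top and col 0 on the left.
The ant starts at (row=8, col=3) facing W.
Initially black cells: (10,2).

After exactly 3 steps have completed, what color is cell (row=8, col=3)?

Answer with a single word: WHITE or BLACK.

Step 1: on WHITE (8,3): turn R to N, flip to black, move to (7,3). |black|=2
Step 2: on WHITE (7,3): turn R to E, flip to black, move to (7,4). |black|=3
Step 3: on WHITE (7,4): turn R to S, flip to black, move to (8,4). |black|=4

Answer: BLACK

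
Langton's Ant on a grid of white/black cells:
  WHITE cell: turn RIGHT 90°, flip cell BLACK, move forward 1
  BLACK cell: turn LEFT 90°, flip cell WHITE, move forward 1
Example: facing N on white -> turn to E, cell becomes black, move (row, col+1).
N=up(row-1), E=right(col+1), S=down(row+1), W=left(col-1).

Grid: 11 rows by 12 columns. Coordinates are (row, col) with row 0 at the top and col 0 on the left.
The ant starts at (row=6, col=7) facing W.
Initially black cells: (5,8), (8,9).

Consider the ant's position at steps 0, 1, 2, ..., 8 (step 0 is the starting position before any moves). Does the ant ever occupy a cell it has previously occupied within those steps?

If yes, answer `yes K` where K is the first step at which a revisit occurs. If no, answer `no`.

Answer: yes 6

Derivation:
Step 1: on WHITE (6,7): turn R to N, flip to black, move to (5,7). |black|=3 — new cell
Step 2: on WHITE (5,7): turn R to E, flip to black, move to (5,8). |black|=4 — new cell
Step 3: on BLACK (5,8): turn L to N, flip to white, move to (4,8). |black|=3 — new cell
Step 4: on WHITE (4,8): turn R to E, flip to black, move to (4,9). |black|=4 — new cell
Step 5: on WHITE (4,9): turn R to S, flip to black, move to (5,9). |black|=5 — new cell
Step 6: on WHITE (5,9): turn R to W, flip to black, move to (5,8). |black|=6 — REVISIT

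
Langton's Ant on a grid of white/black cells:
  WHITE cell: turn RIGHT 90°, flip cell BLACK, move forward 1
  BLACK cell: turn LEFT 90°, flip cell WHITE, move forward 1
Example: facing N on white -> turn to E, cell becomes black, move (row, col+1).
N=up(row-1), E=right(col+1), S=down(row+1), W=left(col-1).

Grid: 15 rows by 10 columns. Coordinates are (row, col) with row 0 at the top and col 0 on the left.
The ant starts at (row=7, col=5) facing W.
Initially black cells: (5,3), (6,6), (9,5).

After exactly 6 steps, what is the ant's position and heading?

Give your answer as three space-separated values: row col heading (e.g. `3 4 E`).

Step 1: on WHITE (7,5): turn R to N, flip to black, move to (6,5). |black|=4
Step 2: on WHITE (6,5): turn R to E, flip to black, move to (6,6). |black|=5
Step 3: on BLACK (6,6): turn L to N, flip to white, move to (5,6). |black|=4
Step 4: on WHITE (5,6): turn R to E, flip to black, move to (5,7). |black|=5
Step 5: on WHITE (5,7): turn R to S, flip to black, move to (6,7). |black|=6
Step 6: on WHITE (6,7): turn R to W, flip to black, move to (6,6). |black|=7

Answer: 6 6 W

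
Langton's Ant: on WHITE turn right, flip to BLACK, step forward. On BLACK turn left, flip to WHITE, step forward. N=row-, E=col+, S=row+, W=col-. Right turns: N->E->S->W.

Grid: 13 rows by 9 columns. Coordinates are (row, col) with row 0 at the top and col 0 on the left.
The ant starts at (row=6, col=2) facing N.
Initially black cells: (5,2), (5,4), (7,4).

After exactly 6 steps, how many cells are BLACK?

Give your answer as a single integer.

Answer: 7

Derivation:
Step 1: on WHITE (6,2): turn R to E, flip to black, move to (6,3). |black|=4
Step 2: on WHITE (6,3): turn R to S, flip to black, move to (7,3). |black|=5
Step 3: on WHITE (7,3): turn R to W, flip to black, move to (7,2). |black|=6
Step 4: on WHITE (7,2): turn R to N, flip to black, move to (6,2). |black|=7
Step 5: on BLACK (6,2): turn L to W, flip to white, move to (6,1). |black|=6
Step 6: on WHITE (6,1): turn R to N, flip to black, move to (5,1). |black|=7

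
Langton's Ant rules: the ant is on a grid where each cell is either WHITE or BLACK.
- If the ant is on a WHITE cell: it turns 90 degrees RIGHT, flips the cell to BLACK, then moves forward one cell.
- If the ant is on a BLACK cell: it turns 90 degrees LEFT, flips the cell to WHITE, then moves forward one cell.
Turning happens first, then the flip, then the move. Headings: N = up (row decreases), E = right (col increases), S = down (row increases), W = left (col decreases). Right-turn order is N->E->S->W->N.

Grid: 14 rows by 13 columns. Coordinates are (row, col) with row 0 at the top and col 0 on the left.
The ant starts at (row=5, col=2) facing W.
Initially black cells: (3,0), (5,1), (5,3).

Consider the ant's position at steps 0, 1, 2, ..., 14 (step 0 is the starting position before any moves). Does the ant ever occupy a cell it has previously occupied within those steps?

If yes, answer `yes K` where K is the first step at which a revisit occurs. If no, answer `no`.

Answer: yes 7

Derivation:
Step 1: on WHITE (5,2): turn R to N, flip to black, move to (4,2). |black|=4 — new cell
Step 2: on WHITE (4,2): turn R to E, flip to black, move to (4,3). |black|=5 — new cell
Step 3: on WHITE (4,3): turn R to S, flip to black, move to (5,3). |black|=6 — new cell
Step 4: on BLACK (5,3): turn L to E, flip to white, move to (5,4). |black|=5 — new cell
Step 5: on WHITE (5,4): turn R to S, flip to black, move to (6,4). |black|=6 — new cell
Step 6: on WHITE (6,4): turn R to W, flip to black, move to (6,3). |black|=7 — new cell
Step 7: on WHITE (6,3): turn R to N, flip to black, move to (5,3). |black|=8 — REVISIT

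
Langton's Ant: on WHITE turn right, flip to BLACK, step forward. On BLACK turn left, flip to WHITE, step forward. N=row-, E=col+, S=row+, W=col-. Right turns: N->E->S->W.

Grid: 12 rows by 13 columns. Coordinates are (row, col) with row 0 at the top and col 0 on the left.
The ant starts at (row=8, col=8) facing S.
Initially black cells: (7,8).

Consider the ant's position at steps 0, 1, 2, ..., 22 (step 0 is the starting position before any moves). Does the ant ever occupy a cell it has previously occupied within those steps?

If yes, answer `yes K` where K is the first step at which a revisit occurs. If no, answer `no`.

Answer: yes 7

Derivation:
Step 1: on WHITE (8,8): turn R to W, flip to black, move to (8,7). |black|=2 — new cell
Step 2: on WHITE (8,7): turn R to N, flip to black, move to (7,7). |black|=3 — new cell
Step 3: on WHITE (7,7): turn R to E, flip to black, move to (7,8). |black|=4 — new cell
Step 4: on BLACK (7,8): turn L to N, flip to white, move to (6,8). |black|=3 — new cell
Step 5: on WHITE (6,8): turn R to E, flip to black, move to (6,9). |black|=4 — new cell
Step 6: on WHITE (6,9): turn R to S, flip to black, move to (7,9). |black|=5 — new cell
Step 7: on WHITE (7,9): turn R to W, flip to black, move to (7,8). |black|=6 — REVISIT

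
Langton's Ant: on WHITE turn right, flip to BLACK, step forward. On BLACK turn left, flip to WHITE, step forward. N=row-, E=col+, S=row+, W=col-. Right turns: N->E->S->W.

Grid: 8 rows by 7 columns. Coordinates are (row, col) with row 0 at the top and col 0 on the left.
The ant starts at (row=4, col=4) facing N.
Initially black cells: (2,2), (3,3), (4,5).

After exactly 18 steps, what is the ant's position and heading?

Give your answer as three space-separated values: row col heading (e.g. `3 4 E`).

Step 1: on WHITE (4,4): turn R to E, flip to black, move to (4,5). |black|=4
Step 2: on BLACK (4,5): turn L to N, flip to white, move to (3,5). |black|=3
Step 3: on WHITE (3,5): turn R to E, flip to black, move to (3,6). |black|=4
Step 4: on WHITE (3,6): turn R to S, flip to black, move to (4,6). |black|=5
Step 5: on WHITE (4,6): turn R to W, flip to black, move to (4,5). |black|=6
Step 6: on WHITE (4,5): turn R to N, flip to black, move to (3,5). |black|=7
Step 7: on BLACK (3,5): turn L to W, flip to white, move to (3,4). |black|=6
Step 8: on WHITE (3,4): turn R to N, flip to black, move to (2,4). |black|=7
Step 9: on WHITE (2,4): turn R to E, flip to black, move to (2,5). |black|=8
Step 10: on WHITE (2,5): turn R to S, flip to black, move to (3,5). |black|=9
Step 11: on WHITE (3,5): turn R to W, flip to black, move to (3,4). |black|=10
Step 12: on BLACK (3,4): turn L to S, flip to white, move to (4,4). |black|=9
Step 13: on BLACK (4,4): turn L to E, flip to white, move to (4,5). |black|=8
Step 14: on BLACK (4,5): turn L to N, flip to white, move to (3,5). |black|=7
Step 15: on BLACK (3,5): turn L to W, flip to white, move to (3,4). |black|=6
Step 16: on WHITE (3,4): turn R to N, flip to black, move to (2,4). |black|=7
Step 17: on BLACK (2,4): turn L to W, flip to white, move to (2,3). |black|=6
Step 18: on WHITE (2,3): turn R to N, flip to black, move to (1,3). |black|=7

Answer: 1 3 N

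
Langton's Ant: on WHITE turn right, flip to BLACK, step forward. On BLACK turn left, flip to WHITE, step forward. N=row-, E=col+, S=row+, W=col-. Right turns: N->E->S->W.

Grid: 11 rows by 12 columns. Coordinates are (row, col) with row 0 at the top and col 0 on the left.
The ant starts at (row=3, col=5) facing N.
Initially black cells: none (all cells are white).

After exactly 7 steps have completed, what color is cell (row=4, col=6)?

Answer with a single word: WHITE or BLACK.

Step 1: on WHITE (3,5): turn R to E, flip to black, move to (3,6). |black|=1
Step 2: on WHITE (3,6): turn R to S, flip to black, move to (4,6). |black|=2
Step 3: on WHITE (4,6): turn R to W, flip to black, move to (4,5). |black|=3
Step 4: on WHITE (4,5): turn R to N, flip to black, move to (3,5). |black|=4
Step 5: on BLACK (3,5): turn L to W, flip to white, move to (3,4). |black|=3
Step 6: on WHITE (3,4): turn R to N, flip to black, move to (2,4). |black|=4
Step 7: on WHITE (2,4): turn R to E, flip to black, move to (2,5). |black|=5

Answer: BLACK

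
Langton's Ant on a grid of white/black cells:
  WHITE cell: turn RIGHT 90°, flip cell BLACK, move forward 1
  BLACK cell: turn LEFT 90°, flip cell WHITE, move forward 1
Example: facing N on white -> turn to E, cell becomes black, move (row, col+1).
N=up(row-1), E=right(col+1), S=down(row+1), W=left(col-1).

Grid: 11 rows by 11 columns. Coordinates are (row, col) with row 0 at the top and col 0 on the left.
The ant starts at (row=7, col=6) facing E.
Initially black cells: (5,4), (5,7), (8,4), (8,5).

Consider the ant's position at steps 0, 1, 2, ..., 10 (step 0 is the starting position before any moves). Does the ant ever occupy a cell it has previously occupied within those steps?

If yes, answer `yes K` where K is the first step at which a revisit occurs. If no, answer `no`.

Step 1: on WHITE (7,6): turn R to S, flip to black, move to (8,6). |black|=5 — new cell
Step 2: on WHITE (8,6): turn R to W, flip to black, move to (8,5). |black|=6 — new cell
Step 3: on BLACK (8,5): turn L to S, flip to white, move to (9,5). |black|=5 — new cell
Step 4: on WHITE (9,5): turn R to W, flip to black, move to (9,4). |black|=6 — new cell
Step 5: on WHITE (9,4): turn R to N, flip to black, move to (8,4). |black|=7 — new cell
Step 6: on BLACK (8,4): turn L to W, flip to white, move to (8,3). |black|=6 — new cell
Step 7: on WHITE (8,3): turn R to N, flip to black, move to (7,3). |black|=7 — new cell
Step 8: on WHITE (7,3): turn R to E, flip to black, move to (7,4). |black|=8 — new cell
Step 9: on WHITE (7,4): turn R to S, flip to black, move to (8,4). |black|=9 — REVISIT

Answer: yes 9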